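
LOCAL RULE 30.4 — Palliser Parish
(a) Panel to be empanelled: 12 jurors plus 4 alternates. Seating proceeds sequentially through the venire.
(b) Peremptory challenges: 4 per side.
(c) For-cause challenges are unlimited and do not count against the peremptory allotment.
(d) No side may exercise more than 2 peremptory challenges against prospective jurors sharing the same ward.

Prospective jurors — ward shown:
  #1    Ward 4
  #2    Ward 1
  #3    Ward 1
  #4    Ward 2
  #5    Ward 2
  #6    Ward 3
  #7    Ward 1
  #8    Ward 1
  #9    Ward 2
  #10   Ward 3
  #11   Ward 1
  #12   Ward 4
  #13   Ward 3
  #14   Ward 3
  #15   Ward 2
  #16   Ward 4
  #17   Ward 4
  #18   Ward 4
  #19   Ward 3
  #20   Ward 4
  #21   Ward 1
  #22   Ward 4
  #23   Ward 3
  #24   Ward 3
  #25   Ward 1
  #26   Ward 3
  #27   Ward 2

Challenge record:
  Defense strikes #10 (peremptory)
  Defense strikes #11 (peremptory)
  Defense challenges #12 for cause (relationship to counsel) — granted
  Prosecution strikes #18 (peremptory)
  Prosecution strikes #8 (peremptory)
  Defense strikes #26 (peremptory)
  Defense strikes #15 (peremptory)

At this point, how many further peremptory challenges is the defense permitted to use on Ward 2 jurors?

0

Defense peremptories so far: #10, #11, #26, #15 — 4 of 4 used, 0 left overall.
Against Ward 2: #15 — 1 used; per-ward cap 2 leaves 1.
Binding limit: min(0, 1) = 0.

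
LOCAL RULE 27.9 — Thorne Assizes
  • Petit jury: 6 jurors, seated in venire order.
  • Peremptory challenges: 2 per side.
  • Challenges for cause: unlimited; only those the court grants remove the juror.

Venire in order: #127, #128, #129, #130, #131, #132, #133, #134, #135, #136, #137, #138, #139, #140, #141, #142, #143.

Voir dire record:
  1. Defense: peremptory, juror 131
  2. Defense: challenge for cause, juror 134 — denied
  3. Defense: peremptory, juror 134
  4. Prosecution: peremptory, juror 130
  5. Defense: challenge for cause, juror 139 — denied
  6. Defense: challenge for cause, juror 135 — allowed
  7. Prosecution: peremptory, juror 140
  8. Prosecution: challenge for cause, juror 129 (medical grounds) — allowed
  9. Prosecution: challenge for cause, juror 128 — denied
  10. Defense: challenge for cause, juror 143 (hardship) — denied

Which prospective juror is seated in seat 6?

Removed: #129, #130, #131, #134, #135, #140. (#128, #139, #143 stay — for-cause denied.)
Seating in order: seats 1–6 → #127, #128, #132, #133, #136, #137.
So seat 6 is #137.

137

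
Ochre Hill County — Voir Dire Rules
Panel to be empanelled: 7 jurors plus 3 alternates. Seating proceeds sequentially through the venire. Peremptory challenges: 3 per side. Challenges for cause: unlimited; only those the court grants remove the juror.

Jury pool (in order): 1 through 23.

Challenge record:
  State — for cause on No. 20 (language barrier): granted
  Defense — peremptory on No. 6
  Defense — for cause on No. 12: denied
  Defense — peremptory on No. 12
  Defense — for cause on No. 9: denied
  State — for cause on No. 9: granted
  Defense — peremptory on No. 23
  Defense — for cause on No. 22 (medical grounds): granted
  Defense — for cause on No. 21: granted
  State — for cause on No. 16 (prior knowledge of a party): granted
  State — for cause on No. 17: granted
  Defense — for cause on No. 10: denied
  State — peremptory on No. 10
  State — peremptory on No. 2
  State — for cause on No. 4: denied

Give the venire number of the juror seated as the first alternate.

Removed: #2, #6, #9, #10, #12, #16, #17, #20, #21, #22, #23. (#4 stays — for-cause denied.)
Seating in order: seats 1–7 → #1, #3, #4, #5, #7, #8, #11; alternates → #13, #14, #15.
So alternate 1 is #13.

13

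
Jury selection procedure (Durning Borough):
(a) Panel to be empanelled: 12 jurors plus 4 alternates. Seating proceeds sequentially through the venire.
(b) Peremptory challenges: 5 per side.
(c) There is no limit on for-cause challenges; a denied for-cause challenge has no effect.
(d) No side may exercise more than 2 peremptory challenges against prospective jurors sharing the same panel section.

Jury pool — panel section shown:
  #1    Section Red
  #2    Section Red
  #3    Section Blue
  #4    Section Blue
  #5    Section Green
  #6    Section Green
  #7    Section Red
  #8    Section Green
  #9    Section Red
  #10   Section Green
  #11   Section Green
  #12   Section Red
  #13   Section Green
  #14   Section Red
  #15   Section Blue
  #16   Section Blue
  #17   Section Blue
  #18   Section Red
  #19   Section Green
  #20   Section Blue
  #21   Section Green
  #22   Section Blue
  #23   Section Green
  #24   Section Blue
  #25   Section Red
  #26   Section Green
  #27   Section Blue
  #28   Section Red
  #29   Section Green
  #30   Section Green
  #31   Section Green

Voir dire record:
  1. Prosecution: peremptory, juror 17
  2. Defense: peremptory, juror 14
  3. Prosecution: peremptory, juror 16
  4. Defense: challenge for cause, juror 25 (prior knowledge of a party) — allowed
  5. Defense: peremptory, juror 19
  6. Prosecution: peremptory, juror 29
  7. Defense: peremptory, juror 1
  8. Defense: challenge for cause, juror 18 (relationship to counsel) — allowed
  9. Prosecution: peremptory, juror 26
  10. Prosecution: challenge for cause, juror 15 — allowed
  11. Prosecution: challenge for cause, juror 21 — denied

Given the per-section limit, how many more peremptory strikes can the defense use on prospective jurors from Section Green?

Defense peremptories so far: #14, #19, #1 — 3 of 5 used, 2 left overall.
Against Section Green: #19 — 1 used; per-section cap 2 leaves 1.
Binding limit: min(2, 1) = 1.

1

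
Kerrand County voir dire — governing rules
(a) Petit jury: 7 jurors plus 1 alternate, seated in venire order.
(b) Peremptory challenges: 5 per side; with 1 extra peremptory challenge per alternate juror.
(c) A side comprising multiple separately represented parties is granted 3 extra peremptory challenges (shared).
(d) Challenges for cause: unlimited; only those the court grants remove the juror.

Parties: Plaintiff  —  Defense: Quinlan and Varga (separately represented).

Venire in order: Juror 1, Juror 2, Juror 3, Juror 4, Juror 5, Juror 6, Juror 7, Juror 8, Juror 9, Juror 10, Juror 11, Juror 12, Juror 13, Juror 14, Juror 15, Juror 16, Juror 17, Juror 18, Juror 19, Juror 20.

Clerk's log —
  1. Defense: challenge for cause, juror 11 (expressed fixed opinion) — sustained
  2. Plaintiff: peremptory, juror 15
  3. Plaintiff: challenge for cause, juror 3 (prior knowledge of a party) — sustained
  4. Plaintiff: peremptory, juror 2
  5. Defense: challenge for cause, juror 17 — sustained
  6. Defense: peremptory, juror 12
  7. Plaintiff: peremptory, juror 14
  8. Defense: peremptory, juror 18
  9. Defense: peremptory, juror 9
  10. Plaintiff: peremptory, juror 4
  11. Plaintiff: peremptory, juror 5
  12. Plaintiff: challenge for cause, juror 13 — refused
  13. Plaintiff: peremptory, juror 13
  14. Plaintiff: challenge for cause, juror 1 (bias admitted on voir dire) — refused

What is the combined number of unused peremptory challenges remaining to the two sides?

Plaintiff allotment: 5 base + 1 × 1 alternate = 6. Defense allotment: 5 base + 1 × 1 alternate + 3 multi-party = 9.
Plaintiff peremptories used: #15, #2, #14, #4, #5, #13 — 6 (for-cause on #3, #13, #1 don't count).
Defense peremptories used: #12, #18, #9 — 3 (for-cause on #11, #17 don't count).
Remaining: (6 − 6) + (9 − 3) = 6.

6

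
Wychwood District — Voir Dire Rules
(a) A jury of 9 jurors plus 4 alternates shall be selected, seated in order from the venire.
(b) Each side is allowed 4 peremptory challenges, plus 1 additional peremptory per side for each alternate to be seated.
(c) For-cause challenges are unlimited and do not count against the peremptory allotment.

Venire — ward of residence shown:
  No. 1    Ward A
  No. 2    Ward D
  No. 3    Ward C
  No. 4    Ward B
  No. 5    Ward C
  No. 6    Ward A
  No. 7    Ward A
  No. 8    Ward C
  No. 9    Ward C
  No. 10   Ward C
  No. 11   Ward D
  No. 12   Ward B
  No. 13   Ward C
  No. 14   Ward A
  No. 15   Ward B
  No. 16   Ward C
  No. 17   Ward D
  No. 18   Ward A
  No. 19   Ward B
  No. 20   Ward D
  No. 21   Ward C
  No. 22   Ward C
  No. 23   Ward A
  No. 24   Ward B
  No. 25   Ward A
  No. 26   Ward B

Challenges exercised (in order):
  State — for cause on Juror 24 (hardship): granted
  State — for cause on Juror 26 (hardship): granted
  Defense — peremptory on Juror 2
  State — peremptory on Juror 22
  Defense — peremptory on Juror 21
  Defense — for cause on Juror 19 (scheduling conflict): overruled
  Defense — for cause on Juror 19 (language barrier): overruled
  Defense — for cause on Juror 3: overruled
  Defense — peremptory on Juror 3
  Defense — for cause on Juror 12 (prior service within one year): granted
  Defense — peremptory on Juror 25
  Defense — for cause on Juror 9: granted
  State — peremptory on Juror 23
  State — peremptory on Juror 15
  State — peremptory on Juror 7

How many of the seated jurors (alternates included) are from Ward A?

4

Removed: #2, #3, #7, #9, #12, #15, #21, #22, #23, #24, #25, #26.
Seated (13 incl. alternates): #1, #4, #5, #6, #8, #10, #11, #13, #14, #16, #17, #18, #19.
Of those, in Ward A: #1, #6, #14, #18 → 4.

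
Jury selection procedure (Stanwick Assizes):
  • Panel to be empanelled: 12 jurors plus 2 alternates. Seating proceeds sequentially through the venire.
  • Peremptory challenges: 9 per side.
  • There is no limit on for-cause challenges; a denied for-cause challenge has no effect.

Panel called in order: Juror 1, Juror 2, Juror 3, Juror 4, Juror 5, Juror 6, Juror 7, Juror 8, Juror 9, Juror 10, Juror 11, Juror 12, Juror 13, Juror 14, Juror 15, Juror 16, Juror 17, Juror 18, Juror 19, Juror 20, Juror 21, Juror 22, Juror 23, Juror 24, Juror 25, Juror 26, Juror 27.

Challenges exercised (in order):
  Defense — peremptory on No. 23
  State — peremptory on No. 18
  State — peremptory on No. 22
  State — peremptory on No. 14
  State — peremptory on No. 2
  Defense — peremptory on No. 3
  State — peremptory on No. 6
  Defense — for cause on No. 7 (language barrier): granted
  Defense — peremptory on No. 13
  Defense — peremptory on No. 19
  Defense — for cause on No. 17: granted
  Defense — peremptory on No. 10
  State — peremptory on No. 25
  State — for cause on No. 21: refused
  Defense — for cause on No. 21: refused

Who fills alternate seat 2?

27

Removed: #2, #3, #6, #7, #10, #13, #14, #17, #18, #19, #22, #23, #25. (#21 stays — for-cause denied.)
Filling seats in venire order through position 14: #1, #4, #5, #8, #9, #11, #12, #15, #16, #20, #21, #24, #26, #27.
So alternate 2 is #27.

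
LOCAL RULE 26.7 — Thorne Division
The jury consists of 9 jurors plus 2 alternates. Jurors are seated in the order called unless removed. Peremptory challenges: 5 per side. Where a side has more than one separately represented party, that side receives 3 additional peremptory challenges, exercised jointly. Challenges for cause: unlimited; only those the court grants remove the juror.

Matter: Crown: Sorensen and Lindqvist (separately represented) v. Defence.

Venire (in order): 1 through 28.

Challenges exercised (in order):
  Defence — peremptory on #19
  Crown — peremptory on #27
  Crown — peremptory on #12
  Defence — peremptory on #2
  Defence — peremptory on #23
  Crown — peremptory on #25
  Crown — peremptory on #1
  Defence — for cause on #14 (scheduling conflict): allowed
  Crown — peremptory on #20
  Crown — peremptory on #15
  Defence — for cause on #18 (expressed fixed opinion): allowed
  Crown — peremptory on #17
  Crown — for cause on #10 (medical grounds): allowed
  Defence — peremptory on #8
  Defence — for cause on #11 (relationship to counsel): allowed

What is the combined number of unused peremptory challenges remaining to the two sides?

2

Crown allotment: 5 base + 3 multi-party = 8. Defence allotment: 5.
Crown peremptories used: #27, #12, #25, #1, #20, #15, #17 — 7 (the for-cause on #10 doesn't count).
Defence peremptories used: #19, #2, #23, #8 — 4 (for-cause on #14, #18, #11 don't count).
Remaining: (8 − 7) + (5 − 4) = 2.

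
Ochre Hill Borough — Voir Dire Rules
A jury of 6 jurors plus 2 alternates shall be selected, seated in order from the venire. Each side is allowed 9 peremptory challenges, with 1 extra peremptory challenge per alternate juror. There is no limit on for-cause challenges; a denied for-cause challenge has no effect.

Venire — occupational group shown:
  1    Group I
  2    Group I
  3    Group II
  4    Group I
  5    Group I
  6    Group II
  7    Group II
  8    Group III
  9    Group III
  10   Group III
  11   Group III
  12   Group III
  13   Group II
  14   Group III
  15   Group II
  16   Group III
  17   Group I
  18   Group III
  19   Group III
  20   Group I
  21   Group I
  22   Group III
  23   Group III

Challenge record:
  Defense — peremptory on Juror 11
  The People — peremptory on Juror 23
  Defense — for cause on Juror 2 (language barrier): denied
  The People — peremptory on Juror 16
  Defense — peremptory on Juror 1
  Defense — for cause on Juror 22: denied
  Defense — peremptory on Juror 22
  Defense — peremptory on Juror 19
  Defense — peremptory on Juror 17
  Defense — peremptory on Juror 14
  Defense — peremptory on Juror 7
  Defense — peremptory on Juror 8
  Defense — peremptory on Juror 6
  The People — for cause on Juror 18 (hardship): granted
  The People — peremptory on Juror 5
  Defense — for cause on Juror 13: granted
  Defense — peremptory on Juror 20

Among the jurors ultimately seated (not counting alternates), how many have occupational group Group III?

Removed: #1, #5, #6, #7, #8, #11, #13, #14, #16, #17, #18, #19, #20, #22, #23.
Seated jurors 1–6: #2, #3, #4, #9, #10, #12 (alternates #15, #21 not counted).
Of those, in Group III: #9, #10, #12 → 3.

3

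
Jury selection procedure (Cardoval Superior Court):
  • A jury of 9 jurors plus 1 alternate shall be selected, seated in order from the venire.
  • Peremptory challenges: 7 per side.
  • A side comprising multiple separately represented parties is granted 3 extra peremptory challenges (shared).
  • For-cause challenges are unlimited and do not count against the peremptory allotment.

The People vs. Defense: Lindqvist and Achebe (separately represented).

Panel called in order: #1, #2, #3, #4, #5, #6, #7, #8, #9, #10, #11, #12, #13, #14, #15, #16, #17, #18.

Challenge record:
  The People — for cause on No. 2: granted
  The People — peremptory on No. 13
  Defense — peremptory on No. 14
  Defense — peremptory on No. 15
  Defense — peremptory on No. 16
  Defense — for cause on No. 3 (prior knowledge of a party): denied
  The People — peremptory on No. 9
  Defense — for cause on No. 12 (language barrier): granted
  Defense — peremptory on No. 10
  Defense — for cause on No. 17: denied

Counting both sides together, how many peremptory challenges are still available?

11

The People allotment: 7. Defense allotment: 7 base + 3 multi-party = 10.
The People peremptories used: #13, #9 — 2 (the for-cause on #2 doesn't count).
Defense peremptories used: #14, #15, #16, #10 — 4 (for-cause on #3, #12, #17 don't count).
Remaining: (7 − 2) + (10 − 4) = 11.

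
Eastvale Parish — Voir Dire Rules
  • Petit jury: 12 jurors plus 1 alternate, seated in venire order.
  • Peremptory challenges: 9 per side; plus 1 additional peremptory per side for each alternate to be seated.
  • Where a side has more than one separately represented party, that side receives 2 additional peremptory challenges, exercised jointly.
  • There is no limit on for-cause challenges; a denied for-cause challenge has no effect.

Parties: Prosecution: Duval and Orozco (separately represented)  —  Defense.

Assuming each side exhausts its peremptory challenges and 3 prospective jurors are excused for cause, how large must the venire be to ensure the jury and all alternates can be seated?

38

Seats to fill: 12 + 1 alternates = 13.
Peremptories — Prosecution: 9 + 1×1 + 2 = 12; Defense: 9 + 1×1 = 10; total 22.
For-cause removals: 3.
Minimum venire: 13 + 22 + 3 = 38.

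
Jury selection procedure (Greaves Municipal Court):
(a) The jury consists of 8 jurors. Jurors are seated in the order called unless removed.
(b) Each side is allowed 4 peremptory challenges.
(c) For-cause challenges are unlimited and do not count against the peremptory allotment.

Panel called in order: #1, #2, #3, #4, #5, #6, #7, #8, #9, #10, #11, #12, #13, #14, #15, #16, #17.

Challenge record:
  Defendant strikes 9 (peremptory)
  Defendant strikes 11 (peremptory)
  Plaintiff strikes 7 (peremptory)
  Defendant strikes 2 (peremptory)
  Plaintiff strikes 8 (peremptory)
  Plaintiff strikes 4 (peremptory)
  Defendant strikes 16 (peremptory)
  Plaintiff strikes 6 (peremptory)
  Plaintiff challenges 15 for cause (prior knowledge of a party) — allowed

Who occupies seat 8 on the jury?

17

Removed: #2, #4, #6, #7, #8, #9, #11, #15, #16.
Filling seats in venire order through position 8: #1, #3, #5, #10, #12, #13, #14, #17.
So seat 8 is #17.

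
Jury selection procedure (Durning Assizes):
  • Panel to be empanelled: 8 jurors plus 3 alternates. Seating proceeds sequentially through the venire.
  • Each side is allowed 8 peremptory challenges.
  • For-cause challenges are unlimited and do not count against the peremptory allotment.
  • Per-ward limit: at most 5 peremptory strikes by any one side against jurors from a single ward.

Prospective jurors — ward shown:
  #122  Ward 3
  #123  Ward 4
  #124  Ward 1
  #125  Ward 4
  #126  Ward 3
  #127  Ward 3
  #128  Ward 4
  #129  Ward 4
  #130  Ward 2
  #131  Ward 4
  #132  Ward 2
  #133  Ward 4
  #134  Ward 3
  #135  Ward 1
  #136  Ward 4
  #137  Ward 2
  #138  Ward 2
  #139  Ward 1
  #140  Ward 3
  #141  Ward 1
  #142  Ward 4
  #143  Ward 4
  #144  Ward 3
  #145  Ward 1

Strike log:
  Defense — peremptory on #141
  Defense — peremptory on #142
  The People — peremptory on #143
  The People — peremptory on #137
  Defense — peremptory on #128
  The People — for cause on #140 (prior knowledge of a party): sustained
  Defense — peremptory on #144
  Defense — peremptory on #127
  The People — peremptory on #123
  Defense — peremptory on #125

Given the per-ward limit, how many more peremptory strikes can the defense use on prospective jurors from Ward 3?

Defense peremptories so far: #141, #142, #128, #144, #127, #125 — 6 of 8 used, 2 left overall.
Against Ward 3: #144, #127 — 2 used; per-ward cap 5 leaves 3.
Binding limit: min(2, 3) = 2.

2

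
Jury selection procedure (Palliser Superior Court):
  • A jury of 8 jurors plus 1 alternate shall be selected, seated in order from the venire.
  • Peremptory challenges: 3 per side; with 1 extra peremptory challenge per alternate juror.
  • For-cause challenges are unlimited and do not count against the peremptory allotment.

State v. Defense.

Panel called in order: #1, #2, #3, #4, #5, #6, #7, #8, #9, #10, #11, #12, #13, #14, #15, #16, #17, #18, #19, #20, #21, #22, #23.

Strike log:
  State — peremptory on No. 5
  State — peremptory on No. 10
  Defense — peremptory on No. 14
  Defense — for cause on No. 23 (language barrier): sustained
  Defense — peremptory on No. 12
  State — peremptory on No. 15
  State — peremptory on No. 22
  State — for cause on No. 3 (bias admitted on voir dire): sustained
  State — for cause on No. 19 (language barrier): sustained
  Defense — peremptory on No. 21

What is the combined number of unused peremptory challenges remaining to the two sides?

State allotment: 3 base + 1 × 1 alternate = 4. Defense allotment: 3 base + 1 × 1 alternate = 4.
State peremptories used: #5, #10, #15, #22 — 4 (for-cause on #3, #19 don't count).
Defense peremptories used: #14, #12, #21 — 3 (the for-cause on #23 doesn't count).
Remaining: (4 − 4) + (4 − 3) = 1.

1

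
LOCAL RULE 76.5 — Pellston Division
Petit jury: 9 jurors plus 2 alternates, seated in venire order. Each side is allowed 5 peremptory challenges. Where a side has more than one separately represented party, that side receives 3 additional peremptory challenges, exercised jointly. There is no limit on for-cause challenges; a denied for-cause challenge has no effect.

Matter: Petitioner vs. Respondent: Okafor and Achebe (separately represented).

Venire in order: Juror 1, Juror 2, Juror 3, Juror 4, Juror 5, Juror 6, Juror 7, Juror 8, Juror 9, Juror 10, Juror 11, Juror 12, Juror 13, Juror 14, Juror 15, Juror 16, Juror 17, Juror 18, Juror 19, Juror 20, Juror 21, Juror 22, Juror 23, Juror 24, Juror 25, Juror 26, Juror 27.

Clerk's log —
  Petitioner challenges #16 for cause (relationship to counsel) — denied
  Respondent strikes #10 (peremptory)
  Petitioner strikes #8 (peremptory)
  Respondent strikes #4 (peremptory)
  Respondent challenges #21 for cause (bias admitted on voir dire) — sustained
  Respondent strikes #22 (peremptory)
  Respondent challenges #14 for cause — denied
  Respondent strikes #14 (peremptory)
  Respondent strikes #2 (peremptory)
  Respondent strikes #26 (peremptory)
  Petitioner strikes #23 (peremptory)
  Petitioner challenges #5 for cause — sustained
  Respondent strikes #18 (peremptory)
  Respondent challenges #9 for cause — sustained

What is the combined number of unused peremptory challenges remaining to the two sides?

4

Petitioner allotment: 5. Respondent allotment: 5 base + 3 multi-party = 8.
Petitioner peremptories used: #8, #23 — 2 (for-cause on #16, #5 don't count).
Respondent peremptories used: #10, #4, #22, #14, #2, #26, #18 — 7 (for-cause on #21, #14, #9 don't count).
Remaining: (5 − 2) + (8 − 7) = 4.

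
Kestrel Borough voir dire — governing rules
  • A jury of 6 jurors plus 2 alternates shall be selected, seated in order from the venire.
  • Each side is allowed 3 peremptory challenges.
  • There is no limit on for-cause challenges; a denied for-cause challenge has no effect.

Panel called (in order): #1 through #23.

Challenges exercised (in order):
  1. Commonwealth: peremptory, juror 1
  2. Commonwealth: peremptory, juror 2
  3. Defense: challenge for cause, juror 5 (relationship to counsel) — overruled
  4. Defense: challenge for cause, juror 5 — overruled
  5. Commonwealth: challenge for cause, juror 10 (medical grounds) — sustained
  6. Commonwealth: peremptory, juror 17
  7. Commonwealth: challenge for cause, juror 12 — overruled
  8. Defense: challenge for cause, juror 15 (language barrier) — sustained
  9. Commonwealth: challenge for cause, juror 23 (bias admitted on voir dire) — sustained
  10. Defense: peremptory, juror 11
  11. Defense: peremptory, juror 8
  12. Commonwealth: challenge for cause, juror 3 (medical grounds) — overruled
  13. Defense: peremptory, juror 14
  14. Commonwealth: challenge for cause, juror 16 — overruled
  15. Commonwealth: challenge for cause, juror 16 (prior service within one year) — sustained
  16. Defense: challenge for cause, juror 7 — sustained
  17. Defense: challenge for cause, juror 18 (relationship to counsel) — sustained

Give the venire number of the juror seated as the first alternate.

13

Removed: #1, #2, #7, #8, #10, #11, #14, #15, #16, #17, #18, #23. (#3, #5, #12 stay — for-cause denied.)
Seating in order: seats 1–6 → #3, #4, #5, #6, #9, #12; alternates → #13, #19.
So alternate 1 is #13.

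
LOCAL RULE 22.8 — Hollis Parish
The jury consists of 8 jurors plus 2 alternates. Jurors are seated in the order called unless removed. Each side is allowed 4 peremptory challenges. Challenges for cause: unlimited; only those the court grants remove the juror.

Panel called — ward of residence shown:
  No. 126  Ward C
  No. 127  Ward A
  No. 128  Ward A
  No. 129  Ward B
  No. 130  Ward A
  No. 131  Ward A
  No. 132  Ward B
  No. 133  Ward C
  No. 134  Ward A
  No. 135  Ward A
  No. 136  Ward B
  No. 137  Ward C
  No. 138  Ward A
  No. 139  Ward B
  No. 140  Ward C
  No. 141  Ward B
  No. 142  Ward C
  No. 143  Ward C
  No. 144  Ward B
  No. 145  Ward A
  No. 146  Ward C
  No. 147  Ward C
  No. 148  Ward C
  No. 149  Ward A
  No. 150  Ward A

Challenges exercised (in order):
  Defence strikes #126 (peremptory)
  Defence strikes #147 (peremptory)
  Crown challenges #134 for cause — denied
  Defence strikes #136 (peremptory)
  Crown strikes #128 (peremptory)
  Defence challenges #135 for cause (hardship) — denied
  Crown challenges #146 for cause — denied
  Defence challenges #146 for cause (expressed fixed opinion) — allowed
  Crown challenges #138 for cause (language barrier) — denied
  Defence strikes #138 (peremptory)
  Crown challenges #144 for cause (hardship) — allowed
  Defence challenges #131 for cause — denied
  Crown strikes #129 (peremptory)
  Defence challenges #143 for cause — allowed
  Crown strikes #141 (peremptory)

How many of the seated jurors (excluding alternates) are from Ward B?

Removed: #126, #128, #129, #136, #138, #141, #143, #144, #146, #147.
Seated jurors 1–8: #127, #130, #131, #132, #133, #134, #135, #137 (alternates #139, #140 not counted).
Of those, in Ward B: #132 → 1.

1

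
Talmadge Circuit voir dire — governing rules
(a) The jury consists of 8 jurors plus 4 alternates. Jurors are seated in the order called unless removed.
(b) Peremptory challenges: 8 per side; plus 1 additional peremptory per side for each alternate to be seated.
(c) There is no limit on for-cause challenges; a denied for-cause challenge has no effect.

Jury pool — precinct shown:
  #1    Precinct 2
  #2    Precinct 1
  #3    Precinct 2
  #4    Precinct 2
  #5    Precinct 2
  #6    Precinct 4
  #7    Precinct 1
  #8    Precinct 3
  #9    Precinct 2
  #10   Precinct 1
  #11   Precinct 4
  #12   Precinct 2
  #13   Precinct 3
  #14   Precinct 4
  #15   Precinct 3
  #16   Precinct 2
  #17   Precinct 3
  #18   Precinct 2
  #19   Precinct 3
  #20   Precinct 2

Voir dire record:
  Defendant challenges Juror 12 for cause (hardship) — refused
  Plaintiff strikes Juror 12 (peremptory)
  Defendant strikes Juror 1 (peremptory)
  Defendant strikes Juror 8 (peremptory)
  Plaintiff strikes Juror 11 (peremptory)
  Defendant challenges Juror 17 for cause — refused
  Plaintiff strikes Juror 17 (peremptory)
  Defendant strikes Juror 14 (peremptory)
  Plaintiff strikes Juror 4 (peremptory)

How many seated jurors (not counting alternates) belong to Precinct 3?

Removed: #1, #4, #8, #11, #12, #14, #17.
Seated jurors 1–8: #2, #3, #5, #6, #7, #9, #10, #13 (alternates #15, #16, #18, #19 not counted).
Of those, in Precinct 3: #13 → 1.

1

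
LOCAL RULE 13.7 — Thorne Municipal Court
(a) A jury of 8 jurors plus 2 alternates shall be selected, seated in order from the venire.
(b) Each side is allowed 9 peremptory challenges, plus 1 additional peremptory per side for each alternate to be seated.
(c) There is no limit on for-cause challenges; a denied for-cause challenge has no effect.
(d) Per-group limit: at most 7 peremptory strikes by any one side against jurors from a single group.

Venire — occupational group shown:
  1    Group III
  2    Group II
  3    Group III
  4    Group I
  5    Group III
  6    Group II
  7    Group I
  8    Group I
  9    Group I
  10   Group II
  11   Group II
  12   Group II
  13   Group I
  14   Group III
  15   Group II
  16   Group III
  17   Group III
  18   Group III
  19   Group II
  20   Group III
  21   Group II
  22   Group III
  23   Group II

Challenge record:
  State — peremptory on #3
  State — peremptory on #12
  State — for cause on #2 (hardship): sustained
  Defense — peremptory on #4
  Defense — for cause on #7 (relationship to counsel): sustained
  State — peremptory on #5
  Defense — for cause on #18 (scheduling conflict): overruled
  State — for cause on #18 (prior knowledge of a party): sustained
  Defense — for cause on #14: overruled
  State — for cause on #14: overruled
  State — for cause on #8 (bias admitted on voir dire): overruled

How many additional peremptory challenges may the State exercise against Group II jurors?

6

State peremptories so far: #3, #12, #5 — 3 of 11 used, 8 left overall.
Against Group II: #12 — 1 used; per-group cap 7 leaves 6.
Binding limit: min(8, 6) = 6.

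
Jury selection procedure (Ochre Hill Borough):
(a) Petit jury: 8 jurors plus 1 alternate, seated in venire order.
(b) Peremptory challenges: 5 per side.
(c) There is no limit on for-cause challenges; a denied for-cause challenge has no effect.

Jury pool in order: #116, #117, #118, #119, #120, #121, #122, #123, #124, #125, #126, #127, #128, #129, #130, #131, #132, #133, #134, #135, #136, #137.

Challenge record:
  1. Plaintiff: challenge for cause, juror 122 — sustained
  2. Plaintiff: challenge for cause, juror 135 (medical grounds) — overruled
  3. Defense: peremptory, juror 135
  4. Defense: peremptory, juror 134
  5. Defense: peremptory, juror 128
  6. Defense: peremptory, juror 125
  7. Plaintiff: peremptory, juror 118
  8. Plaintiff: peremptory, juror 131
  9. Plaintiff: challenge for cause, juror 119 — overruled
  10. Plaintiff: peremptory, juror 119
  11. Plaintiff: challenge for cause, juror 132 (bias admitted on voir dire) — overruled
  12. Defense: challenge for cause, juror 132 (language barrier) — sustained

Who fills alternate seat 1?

Removed: #118, #119, #122, #125, #128, #131, #132, #134, #135.
Filling seats in venire order through position 9: #116, #117, #120, #121, #123, #124, #126, #127, #129.
So alternate 1 is #129.

129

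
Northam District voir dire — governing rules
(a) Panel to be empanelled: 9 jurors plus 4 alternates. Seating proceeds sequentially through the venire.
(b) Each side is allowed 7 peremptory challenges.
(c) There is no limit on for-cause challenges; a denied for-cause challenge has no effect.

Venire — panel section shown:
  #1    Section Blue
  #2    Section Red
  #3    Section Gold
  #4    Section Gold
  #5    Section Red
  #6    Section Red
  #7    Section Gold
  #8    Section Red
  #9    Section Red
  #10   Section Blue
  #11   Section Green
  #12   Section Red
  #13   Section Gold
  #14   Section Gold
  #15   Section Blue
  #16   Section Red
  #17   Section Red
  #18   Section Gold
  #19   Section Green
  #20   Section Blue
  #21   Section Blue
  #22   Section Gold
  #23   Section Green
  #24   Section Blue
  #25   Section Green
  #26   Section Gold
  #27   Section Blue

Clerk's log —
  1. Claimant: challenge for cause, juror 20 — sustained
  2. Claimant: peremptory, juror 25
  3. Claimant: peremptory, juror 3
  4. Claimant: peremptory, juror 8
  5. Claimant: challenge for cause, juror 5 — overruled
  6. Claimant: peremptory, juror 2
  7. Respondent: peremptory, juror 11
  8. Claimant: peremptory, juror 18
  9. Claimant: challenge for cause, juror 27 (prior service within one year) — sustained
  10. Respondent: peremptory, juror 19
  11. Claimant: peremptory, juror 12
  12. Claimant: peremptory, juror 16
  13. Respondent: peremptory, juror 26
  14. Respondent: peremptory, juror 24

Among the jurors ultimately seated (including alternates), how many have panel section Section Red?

4

Removed: #2, #3, #8, #11, #12, #16, #18, #19, #20, #24, #25, #26, #27.
Seated (13 incl. alternates): #1, #4, #5, #6, #7, #9, #10, #13, #14, #15, #17, #21, #22.
Of those, in Section Red: #5, #6, #9, #17 → 4.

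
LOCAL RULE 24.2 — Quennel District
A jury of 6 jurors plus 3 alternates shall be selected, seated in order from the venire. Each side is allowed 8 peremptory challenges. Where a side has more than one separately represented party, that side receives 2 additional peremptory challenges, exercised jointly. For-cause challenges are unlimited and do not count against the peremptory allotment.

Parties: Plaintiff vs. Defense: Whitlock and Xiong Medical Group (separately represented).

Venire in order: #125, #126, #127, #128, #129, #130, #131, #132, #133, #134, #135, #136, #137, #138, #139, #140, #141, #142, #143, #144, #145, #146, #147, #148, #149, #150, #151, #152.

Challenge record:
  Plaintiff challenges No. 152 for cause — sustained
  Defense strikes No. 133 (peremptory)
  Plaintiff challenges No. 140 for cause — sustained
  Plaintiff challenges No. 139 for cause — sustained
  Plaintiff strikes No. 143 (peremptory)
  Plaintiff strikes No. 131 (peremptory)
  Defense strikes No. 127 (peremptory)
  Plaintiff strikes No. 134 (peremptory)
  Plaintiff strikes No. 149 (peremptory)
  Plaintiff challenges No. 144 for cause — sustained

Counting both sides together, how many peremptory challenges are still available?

Plaintiff allotment: 8. Defense allotment: 8 base + 2 multi-party = 10.
Plaintiff peremptories used: #143, #131, #134, #149 — 4 (for-cause on #152, #140, #139, #144 don't count).
Defense peremptories used: #133, #127 — 2.
Remaining: (8 − 4) + (10 − 2) = 12.

12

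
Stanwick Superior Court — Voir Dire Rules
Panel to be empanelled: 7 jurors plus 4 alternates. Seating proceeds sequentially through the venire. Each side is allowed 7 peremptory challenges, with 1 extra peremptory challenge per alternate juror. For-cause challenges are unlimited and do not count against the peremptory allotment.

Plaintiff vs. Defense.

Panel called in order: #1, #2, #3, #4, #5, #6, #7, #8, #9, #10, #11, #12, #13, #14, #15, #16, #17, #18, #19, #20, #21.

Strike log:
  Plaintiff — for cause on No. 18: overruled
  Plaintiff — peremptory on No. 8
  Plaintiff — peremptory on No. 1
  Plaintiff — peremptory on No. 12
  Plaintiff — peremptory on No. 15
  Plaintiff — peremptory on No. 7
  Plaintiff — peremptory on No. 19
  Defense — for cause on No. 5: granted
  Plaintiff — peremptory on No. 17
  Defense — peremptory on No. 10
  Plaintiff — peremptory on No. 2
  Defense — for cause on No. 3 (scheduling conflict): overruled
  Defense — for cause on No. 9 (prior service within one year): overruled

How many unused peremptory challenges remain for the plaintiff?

3

Plaintiff allotment: 7 base + 1 × 4 alternates = 11.
Plaintiff peremptories used: #8, #1, #12, #15, #7, #19, #17, #2 — 8 (the for-cause on #18 doesn't count).
Remaining: 11 − 8 = 3.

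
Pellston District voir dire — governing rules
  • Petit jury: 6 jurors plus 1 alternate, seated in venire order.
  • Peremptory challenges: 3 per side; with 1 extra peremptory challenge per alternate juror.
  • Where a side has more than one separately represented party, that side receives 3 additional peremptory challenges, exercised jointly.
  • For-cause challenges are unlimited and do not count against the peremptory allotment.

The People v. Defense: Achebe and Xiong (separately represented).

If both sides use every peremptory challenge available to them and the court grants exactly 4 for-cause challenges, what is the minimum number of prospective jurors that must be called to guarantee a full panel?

22

Seats to fill: 6 + 1 alternates = 7.
Peremptories — The People: 3 + 1×1 = 4; Defense: 3 + 1×1 + 3 = 7; total 11.
For-cause removals: 4.
Minimum venire: 7 + 11 + 4 = 22.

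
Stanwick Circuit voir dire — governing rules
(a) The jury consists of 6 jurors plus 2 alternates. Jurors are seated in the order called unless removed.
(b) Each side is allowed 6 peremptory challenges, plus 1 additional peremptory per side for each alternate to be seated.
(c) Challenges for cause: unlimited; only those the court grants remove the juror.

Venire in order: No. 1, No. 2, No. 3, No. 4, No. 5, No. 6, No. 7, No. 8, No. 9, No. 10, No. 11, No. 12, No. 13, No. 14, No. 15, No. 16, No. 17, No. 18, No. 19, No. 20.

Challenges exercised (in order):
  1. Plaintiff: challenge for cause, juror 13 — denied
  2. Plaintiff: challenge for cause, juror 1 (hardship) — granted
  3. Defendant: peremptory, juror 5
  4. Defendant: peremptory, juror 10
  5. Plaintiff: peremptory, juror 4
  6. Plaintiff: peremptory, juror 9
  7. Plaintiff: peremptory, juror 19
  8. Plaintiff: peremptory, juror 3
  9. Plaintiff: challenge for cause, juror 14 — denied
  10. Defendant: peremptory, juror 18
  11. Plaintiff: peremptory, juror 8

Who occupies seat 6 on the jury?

Removed: #1, #3, #4, #5, #8, #9, #10, #18, #19. (#13, #14 stay — for-cause denied.)
Seating in order: seats 1–6 → #2, #6, #7, #11, #12, #13; alternates → #14, #15.
So seat 6 is #13.

13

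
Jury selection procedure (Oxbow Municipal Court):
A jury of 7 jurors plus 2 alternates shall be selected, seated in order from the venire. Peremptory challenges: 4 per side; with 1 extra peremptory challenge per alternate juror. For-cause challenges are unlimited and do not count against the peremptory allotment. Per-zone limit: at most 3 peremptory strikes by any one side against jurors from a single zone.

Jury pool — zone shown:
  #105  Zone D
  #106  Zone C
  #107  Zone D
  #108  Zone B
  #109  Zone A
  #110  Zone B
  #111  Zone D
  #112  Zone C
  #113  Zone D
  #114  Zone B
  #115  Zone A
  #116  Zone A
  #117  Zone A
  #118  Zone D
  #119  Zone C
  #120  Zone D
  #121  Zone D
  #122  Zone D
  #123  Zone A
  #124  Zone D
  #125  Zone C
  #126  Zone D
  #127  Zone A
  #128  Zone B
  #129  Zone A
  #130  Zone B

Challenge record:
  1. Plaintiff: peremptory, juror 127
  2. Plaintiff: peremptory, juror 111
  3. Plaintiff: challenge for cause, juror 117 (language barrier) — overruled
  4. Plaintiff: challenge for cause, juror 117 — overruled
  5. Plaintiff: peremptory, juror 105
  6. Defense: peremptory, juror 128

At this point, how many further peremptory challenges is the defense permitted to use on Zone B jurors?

Defense peremptories so far: #128 — 1 of 6 used, 5 left overall.
Against Zone B: #128 — 1 used; per-zone cap 3 leaves 2.
Binding limit: min(5, 2) = 2.

2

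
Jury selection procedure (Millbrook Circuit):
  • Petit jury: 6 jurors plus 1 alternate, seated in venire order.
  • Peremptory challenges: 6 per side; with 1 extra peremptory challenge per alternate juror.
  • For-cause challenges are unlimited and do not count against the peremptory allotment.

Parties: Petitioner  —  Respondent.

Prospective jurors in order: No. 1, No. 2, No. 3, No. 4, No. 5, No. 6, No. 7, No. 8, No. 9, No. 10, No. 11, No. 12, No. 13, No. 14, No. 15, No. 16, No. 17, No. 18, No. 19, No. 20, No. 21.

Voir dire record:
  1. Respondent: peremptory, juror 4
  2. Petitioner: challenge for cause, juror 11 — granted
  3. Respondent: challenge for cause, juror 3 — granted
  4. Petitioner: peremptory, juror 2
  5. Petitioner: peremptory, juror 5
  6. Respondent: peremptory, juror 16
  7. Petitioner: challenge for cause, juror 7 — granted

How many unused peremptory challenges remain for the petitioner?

Petitioner allotment: 6 base + 1 × 1 alternate = 7.
Petitioner peremptories used: #2, #5 — 2 (for-cause on #11, #7 don't count).
Remaining: 7 − 2 = 5.

5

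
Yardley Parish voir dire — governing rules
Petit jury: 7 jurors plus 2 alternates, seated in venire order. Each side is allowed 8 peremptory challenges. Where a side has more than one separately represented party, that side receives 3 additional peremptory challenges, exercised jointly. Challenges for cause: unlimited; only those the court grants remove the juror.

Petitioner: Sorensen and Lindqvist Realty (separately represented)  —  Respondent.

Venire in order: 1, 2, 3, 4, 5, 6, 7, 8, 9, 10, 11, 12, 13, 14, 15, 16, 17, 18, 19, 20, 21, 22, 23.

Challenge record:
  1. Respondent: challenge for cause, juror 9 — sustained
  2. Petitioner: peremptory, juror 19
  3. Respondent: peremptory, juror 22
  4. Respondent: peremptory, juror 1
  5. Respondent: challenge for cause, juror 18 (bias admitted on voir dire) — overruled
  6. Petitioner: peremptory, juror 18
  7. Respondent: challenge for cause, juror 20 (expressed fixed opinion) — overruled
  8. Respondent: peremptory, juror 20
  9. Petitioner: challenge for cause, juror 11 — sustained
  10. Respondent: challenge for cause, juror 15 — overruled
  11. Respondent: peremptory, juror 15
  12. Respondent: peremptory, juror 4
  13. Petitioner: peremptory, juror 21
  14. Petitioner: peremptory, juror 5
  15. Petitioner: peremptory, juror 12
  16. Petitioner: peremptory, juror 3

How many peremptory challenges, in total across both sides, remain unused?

8

Petitioner allotment: 8 base + 3 multi-party = 11. Respondent allotment: 8.
Petitioner peremptories used: #19, #18, #21, #5, #12, #3 — 6 (the for-cause on #11 doesn't count).
Respondent peremptories used: #22, #1, #20, #15, #4 — 5 (for-cause on #9, #18, #20, #15 don't count).
Remaining: (11 − 6) + (8 − 5) = 8.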